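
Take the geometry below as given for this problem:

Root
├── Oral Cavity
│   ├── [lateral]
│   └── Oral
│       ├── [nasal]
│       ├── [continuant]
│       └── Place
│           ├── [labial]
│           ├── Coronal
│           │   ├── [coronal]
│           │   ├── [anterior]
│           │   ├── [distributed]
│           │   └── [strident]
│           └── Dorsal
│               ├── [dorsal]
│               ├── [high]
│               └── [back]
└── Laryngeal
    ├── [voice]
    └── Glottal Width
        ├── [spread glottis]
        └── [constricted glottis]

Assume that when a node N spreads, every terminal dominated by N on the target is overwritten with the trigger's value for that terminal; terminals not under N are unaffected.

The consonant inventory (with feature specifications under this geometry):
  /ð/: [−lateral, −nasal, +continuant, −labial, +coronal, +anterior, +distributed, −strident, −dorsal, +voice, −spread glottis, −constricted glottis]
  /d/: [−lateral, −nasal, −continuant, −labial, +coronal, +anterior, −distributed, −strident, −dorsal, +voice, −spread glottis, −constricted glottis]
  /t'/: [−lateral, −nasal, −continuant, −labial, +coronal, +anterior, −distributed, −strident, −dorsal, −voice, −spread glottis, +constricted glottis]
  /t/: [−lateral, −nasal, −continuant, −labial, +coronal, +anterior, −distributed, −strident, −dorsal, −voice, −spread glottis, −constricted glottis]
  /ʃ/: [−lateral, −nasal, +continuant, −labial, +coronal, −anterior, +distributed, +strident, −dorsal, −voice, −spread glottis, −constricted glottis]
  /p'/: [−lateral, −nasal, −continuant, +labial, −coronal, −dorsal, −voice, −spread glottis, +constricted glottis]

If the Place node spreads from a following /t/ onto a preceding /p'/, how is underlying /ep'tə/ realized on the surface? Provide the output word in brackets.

Terminals under Place in this geometry: [labial], [coronal], [anterior], [distributed], [strident], [dorsal], [high], [back].
Spreading Place from /t/ onto /p'/ replaces those values with /t/'s: [−labial], [+coronal], [+anterior], [−distributed], [−strident], [−dorsal]. Features outside Place ([lateral], [nasal], [continuant], …) stay as in /p'/.
The resulting bundle matches /t'/ in the inventory; substituting it for /p'/ gives [et'tə].

[et'tə]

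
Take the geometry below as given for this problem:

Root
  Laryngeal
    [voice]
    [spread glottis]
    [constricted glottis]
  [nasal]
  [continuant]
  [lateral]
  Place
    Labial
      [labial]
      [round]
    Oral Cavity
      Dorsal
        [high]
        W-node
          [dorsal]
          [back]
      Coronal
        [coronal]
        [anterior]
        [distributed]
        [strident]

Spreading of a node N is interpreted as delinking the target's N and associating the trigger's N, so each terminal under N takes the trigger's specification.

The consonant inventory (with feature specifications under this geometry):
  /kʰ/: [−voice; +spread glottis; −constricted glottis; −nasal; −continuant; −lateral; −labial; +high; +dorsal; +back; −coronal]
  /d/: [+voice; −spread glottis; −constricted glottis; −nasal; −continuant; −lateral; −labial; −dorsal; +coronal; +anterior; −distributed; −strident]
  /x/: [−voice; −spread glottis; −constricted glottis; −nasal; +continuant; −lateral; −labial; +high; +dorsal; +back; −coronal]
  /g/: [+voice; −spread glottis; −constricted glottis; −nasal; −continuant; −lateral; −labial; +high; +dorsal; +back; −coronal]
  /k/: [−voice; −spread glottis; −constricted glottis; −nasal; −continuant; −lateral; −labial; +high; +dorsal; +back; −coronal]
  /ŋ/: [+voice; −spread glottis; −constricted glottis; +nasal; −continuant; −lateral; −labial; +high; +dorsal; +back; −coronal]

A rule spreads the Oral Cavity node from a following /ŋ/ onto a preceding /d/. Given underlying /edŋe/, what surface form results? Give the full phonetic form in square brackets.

[egŋe]

Oral Cavity immediately or transitively dominates [high], [dorsal], [back], [coronal], [anterior], [distributed], [strident].
The target acquires /ŋ/'s values for everything under Oral Cavity — [+high], [+dorsal], [+back], [−coronal] — while keeping its own [voice], [spread glottis], [constricted glottis], ….
Among the inventory, only /g/ has exactly this specification, giving the surface form [egŋe].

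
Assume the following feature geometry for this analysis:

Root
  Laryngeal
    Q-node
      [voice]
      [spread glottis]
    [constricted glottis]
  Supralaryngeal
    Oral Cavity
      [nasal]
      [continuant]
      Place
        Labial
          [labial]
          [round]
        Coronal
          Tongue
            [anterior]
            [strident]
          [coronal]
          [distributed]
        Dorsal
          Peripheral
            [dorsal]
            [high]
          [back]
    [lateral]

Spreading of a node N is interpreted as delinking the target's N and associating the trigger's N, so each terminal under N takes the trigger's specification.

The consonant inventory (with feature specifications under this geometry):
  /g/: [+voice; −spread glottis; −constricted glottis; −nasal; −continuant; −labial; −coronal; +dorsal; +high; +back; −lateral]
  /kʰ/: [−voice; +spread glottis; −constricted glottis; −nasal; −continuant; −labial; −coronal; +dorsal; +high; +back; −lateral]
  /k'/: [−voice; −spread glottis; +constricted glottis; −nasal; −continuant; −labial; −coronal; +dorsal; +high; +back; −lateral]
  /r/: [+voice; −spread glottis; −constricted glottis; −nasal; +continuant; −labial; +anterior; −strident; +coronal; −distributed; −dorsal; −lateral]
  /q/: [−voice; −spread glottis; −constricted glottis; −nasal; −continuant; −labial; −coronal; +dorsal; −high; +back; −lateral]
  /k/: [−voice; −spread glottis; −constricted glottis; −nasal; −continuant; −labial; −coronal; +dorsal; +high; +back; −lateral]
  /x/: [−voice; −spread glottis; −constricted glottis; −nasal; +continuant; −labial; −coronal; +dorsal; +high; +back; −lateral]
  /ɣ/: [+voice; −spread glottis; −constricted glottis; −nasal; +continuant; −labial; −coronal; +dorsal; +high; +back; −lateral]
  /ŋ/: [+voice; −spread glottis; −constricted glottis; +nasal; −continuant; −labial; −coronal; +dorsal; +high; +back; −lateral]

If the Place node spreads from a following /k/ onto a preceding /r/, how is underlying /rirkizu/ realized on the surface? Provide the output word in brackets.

Place immediately or transitively dominates [labial], [round], [anterior], [strident], [coronal], [distributed], [dorsal], [high], [back].
Spreading Place from /k/ onto /r/ replaces those values with /k/'s: [−labial], [−coronal], [+dorsal], [+high], [+back]. Features outside Place ([voice], [spread glottis], [constricted glottis], …) stay as in /r/.
Among the inventory, only /ɣ/ has exactly this specification, giving the surface form [riɣkizu].

[riɣkizu]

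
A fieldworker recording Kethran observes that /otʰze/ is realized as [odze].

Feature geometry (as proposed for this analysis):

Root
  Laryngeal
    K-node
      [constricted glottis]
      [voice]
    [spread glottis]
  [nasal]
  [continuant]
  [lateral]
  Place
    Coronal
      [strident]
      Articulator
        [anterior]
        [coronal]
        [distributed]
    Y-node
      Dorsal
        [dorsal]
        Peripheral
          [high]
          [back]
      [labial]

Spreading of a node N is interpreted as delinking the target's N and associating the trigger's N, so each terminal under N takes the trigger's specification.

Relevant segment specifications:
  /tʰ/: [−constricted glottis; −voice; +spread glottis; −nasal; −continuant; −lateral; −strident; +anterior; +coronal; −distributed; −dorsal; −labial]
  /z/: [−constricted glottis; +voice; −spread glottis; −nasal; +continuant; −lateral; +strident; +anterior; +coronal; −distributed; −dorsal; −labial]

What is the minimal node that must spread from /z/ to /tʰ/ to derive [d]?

Feature comparison: [voice], [spread glottis] differ between /tʰ/ and [d]; the remaining terminals match.
The smallest constituent containing every changed terminal is Laryngeal — each of its daughters lacks at least one of the affected features.
Delinking /tʰ/'s Laryngeal and associating /z/'s Laryngeal gives precisely the feature bundle of [d].
Had Root spread, [continuant], [strident] would have taken /z/'s values; they stay as in /tʰ/, confirming the spreading constituent is exactly Laryngeal.

Laryngeal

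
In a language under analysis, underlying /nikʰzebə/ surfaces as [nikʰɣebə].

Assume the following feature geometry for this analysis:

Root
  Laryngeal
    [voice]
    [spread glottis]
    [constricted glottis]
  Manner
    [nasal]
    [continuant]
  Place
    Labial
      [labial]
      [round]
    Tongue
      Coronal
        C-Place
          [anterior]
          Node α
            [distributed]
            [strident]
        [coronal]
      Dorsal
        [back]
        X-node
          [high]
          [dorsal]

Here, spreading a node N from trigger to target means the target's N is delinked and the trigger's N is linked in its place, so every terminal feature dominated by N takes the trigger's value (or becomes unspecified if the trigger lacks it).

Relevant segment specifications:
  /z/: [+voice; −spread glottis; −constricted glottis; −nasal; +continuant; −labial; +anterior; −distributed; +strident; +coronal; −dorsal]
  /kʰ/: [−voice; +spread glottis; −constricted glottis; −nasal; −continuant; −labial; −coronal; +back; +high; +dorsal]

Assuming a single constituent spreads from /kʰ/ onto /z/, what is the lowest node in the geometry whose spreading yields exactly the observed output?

Tongue

The alternation /z/ → [ɣ] changes [coronal], [anterior], [distributed], [strident], [dorsal], [high], [back] and nothing else.
Tracing each changed feature up the tree, the paths first meet at Tongue; any lower node misses at least one of them.
Spreading Tongue from /kʰ/ overwrites each of those terminals with /kʰ/'s values, yielding exactly [ɣ].
[voice], [continuant] stay as in /z/ although /kʰ/ differs there, so no node dominating them spread; among the remaining candidates Tongue is the lowest that derives the output.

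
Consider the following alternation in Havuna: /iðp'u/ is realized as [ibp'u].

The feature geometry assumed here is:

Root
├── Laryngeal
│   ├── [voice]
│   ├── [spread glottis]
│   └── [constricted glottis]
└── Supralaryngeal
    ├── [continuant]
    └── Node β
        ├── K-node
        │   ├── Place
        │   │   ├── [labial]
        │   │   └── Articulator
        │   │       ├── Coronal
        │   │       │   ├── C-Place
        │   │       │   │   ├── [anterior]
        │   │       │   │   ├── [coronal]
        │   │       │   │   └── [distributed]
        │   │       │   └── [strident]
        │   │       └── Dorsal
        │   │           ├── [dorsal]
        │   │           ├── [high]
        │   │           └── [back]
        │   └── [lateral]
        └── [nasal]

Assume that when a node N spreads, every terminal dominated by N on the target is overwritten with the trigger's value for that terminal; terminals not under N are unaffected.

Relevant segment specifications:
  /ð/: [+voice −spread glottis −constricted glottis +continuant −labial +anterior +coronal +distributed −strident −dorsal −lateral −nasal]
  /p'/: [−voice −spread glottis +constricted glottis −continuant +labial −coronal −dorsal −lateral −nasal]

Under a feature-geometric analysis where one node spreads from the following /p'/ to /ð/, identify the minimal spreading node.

Supralaryngeal

Feature comparison: [continuant], [labial], [coronal], [anterior], [distributed], [strident] differ between /ð/ and [b]; the remaining terminals match.
Tracing each changed feature up the tree, the paths first meet at Supralaryngeal; any lower node misses at least one of them.
If Supralaryngeal spreads, every terminal under it takes /p'/'s value, producing [b] as observed.
Since [constricted glottis], [voice] are preserved even though /p'/ disagrees there, no node above Supralaryngeal spread.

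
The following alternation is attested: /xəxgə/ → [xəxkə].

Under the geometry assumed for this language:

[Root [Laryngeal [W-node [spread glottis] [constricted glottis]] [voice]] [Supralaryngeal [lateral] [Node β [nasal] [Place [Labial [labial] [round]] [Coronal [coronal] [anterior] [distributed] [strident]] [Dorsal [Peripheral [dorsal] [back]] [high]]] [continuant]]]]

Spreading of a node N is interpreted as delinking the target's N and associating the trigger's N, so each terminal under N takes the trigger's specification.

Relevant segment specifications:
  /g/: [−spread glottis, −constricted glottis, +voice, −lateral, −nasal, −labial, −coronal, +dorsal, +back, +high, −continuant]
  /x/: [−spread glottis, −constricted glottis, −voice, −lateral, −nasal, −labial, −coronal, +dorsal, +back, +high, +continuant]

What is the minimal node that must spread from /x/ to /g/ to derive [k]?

Comparing /g/ with its surface form [k], the only feature that changes is [voice].
With a single altered terminal, the smallest constituent that could spread is that terminal — [voice].
[continuant] stays as in /g/ although /x/ differs there, so no node dominating it spread; among the remaining candidates [voice] is the lowest that derives the output.

[voice]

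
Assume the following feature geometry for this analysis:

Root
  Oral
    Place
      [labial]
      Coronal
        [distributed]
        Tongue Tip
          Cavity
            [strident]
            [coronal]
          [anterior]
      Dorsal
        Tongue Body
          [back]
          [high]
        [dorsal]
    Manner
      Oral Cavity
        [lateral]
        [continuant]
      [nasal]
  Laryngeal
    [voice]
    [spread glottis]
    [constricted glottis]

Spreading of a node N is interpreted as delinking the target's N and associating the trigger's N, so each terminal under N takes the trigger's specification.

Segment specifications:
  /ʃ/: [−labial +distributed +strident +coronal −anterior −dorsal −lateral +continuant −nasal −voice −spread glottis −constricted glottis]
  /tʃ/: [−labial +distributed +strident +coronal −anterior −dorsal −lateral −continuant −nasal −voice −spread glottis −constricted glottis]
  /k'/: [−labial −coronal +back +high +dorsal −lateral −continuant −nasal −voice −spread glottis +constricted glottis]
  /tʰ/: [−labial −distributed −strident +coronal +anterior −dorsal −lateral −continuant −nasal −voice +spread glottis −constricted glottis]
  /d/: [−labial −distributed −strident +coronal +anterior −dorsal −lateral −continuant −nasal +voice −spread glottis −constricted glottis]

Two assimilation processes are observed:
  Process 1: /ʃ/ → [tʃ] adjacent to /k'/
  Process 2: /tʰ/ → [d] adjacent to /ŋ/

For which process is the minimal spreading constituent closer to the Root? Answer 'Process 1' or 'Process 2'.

Process 1 alters [continuant]; the lowest dominating node is [continuant] (depth 4 from Root).
Process 2 alters [voice], [spread glottis]; the lowest common ancestor is Laryngeal (depth 1 from Root).
Laryngeal is closer to Root than [continuant], so Process 2 spreads the higher node.

Process 2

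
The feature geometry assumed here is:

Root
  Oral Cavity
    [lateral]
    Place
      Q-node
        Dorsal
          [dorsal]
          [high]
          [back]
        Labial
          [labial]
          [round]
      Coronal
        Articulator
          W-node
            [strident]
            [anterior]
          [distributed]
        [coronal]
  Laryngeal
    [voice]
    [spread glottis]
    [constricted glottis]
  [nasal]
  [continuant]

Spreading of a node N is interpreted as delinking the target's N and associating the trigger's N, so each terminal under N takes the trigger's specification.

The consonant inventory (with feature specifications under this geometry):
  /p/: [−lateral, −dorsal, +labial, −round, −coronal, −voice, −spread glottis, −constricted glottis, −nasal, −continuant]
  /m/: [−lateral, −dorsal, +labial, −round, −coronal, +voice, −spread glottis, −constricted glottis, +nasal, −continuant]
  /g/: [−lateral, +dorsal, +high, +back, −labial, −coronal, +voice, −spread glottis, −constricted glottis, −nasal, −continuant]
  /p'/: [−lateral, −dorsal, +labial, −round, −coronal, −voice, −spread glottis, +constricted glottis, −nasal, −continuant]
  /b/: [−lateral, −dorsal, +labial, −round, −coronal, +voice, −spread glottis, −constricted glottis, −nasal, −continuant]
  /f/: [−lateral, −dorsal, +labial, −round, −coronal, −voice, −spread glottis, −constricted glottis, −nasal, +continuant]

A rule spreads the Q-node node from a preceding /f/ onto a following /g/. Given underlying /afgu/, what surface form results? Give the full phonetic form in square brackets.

The Q-node node dominates the terminals [dorsal], [high], [back], [labial], [round].
The target acquires /f/'s values for everything under Q-node — [−dorsal], [+labial], [−round] — while keeping its own [lateral], [coronal], [voice], ….
The resulting bundle matches /b/ in the inventory; substituting it for /g/ gives [afbu].

[afbu]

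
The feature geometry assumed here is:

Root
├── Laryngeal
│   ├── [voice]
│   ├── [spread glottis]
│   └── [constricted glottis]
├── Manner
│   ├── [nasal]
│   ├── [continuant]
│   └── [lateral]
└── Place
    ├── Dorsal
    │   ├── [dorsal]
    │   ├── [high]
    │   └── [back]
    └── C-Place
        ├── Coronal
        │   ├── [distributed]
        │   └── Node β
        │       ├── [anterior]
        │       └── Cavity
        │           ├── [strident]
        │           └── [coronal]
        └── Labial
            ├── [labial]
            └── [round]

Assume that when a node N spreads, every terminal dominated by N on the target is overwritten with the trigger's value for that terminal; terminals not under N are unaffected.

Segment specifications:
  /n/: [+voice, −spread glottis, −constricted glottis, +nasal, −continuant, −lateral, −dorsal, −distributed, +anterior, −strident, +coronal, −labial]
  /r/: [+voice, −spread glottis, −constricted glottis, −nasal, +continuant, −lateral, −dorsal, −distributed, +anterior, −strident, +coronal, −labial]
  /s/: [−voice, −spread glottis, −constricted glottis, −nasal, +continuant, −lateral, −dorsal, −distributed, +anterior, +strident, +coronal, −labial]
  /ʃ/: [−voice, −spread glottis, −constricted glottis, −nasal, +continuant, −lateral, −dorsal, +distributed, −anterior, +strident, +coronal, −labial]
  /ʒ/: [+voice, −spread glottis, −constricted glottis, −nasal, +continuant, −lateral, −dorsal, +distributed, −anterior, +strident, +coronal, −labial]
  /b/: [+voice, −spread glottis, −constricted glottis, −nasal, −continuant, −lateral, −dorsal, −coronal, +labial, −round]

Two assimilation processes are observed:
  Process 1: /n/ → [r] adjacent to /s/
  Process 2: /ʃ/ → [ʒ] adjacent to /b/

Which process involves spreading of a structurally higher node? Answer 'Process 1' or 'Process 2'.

Process 1

Process 1 alters [nasal], [continuant]; the lowest common ancestor is Manner (depth 1 from Root).
Process 2: the feature that changes is [voice]; the minimal node is [voice] (depth 2).
Manner is closer to Root than [voice], so Process 1 spreads the higher node.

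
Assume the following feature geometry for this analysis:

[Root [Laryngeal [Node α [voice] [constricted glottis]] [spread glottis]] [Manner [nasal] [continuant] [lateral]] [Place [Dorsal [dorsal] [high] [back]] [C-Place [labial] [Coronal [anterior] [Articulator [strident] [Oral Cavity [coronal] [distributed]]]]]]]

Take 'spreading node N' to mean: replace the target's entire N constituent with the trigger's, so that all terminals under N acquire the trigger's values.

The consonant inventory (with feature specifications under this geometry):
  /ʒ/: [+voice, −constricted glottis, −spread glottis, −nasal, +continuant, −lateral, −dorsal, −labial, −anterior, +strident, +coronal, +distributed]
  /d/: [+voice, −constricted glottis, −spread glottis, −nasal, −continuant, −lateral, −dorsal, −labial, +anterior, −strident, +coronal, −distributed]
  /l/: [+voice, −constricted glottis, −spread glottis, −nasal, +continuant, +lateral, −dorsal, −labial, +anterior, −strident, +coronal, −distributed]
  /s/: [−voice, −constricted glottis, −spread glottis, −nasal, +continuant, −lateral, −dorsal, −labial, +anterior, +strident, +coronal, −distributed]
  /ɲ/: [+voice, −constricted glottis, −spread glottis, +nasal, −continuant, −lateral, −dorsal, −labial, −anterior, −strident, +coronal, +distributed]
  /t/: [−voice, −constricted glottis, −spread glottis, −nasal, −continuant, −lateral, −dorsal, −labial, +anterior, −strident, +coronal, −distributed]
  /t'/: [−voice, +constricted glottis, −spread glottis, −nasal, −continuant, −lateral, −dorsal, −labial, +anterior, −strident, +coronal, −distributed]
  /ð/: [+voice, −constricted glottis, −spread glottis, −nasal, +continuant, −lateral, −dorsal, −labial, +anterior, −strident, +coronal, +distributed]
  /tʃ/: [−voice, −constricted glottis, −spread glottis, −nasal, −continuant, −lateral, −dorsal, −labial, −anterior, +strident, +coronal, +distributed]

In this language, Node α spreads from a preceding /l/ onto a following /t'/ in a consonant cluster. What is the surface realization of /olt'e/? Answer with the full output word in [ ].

The Node α node dominates the terminals [voice], [constricted glottis].
Spreading Node α from /l/ onto /t'/ replaces those values with /l/'s: [+voice], [−constricted glottis]. Features outside Node α ([spread glottis], [nasal], [continuant], …) stay as in /t'/.
This feature bundle is that of [d], so /olt'e/ surfaces as [olde].

[olde]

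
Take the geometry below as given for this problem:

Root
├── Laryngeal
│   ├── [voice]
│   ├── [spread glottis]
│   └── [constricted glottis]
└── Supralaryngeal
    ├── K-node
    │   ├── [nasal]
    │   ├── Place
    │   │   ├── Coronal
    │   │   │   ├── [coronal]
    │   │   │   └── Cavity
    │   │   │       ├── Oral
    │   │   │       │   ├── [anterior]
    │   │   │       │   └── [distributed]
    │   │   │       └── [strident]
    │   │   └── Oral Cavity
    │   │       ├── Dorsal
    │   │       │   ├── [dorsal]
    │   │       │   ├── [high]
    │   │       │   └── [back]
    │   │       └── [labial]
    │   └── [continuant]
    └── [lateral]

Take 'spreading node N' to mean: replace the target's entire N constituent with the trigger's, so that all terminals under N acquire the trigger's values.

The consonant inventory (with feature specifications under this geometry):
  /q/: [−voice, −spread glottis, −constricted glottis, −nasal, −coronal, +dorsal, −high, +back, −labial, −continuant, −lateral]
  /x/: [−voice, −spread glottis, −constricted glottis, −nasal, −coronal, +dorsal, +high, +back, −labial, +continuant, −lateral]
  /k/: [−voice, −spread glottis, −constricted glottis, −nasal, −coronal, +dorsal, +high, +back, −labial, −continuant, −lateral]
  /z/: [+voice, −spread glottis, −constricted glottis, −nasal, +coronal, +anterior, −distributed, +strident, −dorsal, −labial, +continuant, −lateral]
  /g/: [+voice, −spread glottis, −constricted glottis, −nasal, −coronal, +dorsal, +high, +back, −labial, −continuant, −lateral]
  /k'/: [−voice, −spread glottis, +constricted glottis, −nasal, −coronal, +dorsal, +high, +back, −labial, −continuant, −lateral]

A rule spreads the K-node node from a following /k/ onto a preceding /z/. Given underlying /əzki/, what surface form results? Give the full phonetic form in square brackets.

[əgki]

Terminals under K-node in this geometry: [nasal], [coronal], [anterior], [distributed], [strident], [dorsal], [high], [back], [labial], [continuant].
Spreading K-node from /k/ onto /z/ replaces those values with /k/'s: [−nasal], [−coronal], [+dorsal], [+high], [+back], [−labial], [−continuant]. Features outside K-node ([voice], [spread glottis], [constricted glottis], …) stay as in /z/.
The resulting bundle matches /g/ in the inventory; substituting it for /z/ gives [əgki].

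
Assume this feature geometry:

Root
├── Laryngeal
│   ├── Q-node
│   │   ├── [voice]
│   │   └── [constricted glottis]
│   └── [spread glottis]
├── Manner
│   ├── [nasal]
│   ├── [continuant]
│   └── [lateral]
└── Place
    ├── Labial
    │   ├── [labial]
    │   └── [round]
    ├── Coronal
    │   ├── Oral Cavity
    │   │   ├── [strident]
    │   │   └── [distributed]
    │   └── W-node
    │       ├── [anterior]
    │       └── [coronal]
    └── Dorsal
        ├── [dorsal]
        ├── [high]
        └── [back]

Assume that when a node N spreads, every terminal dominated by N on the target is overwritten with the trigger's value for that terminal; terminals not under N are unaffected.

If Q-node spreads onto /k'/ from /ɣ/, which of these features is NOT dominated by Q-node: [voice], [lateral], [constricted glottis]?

Q-node dominates exactly [voice], [constricted glottis].
[voice], [constricted glottis] all lie under Q-node, so they are overwritten when Q-node spreads.
[lateral] is not within the Q-node subtree (it hangs from Manner), so /k'/'s [lateral] value survives.

[lateral]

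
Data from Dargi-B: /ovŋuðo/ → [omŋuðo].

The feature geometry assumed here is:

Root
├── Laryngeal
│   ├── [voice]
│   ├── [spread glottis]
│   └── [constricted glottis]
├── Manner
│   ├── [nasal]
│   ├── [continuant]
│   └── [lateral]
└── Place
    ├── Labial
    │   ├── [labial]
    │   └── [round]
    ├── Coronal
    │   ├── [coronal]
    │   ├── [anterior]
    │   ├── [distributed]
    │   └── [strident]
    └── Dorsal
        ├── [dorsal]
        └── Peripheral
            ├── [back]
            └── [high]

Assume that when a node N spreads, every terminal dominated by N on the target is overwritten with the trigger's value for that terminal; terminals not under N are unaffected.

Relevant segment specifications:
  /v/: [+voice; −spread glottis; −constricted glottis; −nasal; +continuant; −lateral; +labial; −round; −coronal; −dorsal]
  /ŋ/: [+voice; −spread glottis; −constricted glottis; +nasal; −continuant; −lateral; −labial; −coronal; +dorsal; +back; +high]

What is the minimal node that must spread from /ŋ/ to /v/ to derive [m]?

/v/ and [m] differ in [nasal], [continuant]; every other specified feature is identical.
The smallest constituent containing every changed terminal is Manner — each of its daughters lacks at least one of the affected features.
Spreading Manner from /ŋ/ overwrites each of those terminals with /ŋ/'s values, yielding exactly [m].
Had Root spread, [labial], [dorsal] would have taken /ŋ/'s values; they stay as in /v/, confirming the spreading constituent is exactly Manner.

Manner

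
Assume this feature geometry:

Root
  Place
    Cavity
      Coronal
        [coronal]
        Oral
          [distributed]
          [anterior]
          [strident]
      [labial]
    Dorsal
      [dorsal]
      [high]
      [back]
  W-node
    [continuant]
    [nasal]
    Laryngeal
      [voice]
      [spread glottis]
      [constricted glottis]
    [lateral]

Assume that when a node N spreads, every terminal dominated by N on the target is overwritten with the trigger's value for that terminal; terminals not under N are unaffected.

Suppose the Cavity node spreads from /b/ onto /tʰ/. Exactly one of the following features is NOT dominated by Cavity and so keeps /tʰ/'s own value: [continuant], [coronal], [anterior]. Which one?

The terminals dominated by Cavity are [coronal], [distributed], [anterior], [strident], [labial].
[anterior], [coronal] all lie under Cavity, so they are overwritten when Cavity spreads.
[continuant] is not within the Cavity subtree (it hangs from W-node), so /tʰ/'s [continuant] value survives.

[continuant]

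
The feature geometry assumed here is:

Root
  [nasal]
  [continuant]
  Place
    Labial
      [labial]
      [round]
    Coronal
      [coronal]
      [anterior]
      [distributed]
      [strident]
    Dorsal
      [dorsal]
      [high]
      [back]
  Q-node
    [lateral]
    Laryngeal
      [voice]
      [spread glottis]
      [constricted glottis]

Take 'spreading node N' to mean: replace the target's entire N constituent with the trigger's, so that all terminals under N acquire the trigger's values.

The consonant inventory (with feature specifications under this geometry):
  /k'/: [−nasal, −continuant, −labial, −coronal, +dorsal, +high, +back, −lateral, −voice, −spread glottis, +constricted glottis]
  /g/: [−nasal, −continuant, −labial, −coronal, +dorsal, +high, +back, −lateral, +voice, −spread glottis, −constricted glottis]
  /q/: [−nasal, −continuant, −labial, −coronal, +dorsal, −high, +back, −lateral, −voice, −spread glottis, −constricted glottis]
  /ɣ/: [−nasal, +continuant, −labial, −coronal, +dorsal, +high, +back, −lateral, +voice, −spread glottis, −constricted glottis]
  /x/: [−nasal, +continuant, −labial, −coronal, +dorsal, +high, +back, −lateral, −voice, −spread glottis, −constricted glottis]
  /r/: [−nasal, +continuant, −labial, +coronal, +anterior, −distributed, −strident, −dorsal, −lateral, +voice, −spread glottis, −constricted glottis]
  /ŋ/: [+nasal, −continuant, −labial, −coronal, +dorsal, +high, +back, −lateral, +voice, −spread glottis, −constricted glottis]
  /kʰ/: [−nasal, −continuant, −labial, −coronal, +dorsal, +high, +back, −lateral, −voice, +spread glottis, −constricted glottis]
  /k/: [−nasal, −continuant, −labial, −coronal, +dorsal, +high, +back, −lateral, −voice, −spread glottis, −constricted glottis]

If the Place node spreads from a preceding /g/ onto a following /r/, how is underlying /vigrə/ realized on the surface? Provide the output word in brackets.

[vigɣə]

Place immediately or transitively dominates [labial], [round], [coronal], [anterior], [distributed], [strident], [dorsal], [high], [back].
The target acquires /g/'s values for everything under Place — [−labial], [−coronal], [+dorsal], [+high], [+back] — while keeping its own [nasal], [continuant], [lateral], ….
The resulting bundle matches /ɣ/ in the inventory; substituting it for /r/ gives [vigɣə].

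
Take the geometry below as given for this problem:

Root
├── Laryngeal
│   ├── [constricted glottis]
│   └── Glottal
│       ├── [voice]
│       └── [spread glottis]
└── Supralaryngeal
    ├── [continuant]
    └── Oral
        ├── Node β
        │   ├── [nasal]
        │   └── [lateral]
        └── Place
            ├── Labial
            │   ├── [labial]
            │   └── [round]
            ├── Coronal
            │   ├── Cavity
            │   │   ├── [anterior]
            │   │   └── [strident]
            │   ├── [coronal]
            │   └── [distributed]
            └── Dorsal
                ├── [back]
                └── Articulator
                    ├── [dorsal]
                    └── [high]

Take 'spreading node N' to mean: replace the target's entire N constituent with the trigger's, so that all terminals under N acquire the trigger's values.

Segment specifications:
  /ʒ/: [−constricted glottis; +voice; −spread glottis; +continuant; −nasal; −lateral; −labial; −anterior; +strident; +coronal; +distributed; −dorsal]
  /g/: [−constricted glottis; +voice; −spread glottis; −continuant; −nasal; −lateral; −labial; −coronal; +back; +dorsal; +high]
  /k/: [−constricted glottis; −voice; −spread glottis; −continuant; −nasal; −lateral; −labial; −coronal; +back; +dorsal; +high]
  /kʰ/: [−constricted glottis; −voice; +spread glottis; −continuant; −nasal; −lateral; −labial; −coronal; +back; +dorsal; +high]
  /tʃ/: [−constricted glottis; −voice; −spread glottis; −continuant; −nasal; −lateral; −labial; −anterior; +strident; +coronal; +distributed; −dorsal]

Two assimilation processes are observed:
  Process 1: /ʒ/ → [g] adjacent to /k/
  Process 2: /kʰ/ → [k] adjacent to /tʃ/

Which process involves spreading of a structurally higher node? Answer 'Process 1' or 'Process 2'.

Process 1

Process 1: the features that change are [continuant], [coronal], [anterior], [distributed], [strident], [dorsal], [high], [back]; the minimal node is Supralaryngeal (depth 1).
In Process 2, [spread glottis] changes, so the minimal spreading node is [spread glottis] at depth 3.
Supralaryngeal (depth 1) sits above [spread glottis] (depth 3), making Process 1 the one with the higher spreading node.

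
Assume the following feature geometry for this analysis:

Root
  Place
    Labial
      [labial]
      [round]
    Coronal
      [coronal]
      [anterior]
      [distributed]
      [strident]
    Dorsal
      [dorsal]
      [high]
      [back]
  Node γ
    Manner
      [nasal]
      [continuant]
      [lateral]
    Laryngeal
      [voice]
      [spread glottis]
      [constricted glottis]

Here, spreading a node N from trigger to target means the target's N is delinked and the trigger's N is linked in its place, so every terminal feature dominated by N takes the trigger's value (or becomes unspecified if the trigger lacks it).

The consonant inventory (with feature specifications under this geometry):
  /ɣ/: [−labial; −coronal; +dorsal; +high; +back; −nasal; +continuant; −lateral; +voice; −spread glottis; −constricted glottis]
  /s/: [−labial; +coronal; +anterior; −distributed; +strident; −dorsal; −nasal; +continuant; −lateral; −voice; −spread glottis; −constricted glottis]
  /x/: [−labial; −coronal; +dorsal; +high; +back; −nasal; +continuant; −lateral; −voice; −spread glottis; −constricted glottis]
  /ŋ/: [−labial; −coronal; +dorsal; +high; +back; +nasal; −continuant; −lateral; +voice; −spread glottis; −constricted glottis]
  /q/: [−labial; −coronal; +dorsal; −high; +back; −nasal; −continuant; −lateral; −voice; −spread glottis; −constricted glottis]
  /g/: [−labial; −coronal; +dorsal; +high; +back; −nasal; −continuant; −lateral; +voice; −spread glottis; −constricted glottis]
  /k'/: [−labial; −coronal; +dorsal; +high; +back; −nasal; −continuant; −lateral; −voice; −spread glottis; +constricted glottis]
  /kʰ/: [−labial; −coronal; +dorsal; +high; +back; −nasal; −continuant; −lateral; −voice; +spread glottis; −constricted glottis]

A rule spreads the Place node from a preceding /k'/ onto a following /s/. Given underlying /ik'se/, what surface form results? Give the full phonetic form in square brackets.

[ik'xe]

Terminals under Place in this geometry: [labial], [round], [coronal], [anterior], [distributed], [strident], [dorsal], [high], [back].
After delinking /s/'s Place and linking /k'/'s, the affected terminals become [−labial], [−coronal], [+dorsal], [+high], [+back]; [nasal], [continuant], [lateral], … (outside Place) are retained from /s/.
This feature bundle is that of [x], so /ik'se/ surfaces as [ik'xe].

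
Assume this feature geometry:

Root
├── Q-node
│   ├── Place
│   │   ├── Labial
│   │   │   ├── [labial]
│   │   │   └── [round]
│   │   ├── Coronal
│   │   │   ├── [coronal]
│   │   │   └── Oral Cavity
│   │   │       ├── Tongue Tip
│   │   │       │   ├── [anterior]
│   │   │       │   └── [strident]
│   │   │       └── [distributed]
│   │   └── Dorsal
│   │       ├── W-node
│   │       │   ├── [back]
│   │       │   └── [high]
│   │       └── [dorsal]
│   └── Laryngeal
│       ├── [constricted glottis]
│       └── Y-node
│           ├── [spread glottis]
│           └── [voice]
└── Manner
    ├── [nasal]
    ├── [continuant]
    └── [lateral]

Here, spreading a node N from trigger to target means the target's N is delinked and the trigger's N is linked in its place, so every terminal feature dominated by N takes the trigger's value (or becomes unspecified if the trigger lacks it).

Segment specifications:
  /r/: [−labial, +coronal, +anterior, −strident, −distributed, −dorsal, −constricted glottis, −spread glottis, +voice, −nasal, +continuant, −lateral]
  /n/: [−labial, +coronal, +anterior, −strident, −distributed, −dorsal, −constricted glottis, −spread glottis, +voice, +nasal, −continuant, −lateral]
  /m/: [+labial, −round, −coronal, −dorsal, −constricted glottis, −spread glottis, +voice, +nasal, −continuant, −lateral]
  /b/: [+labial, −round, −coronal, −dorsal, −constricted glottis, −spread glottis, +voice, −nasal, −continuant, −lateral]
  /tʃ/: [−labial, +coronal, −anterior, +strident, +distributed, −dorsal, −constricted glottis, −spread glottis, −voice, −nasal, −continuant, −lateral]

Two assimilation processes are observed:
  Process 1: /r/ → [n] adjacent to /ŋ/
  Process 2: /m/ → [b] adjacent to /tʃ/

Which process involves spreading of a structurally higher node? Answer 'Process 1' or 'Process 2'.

Process 1

In Process 1, [nasal], [continuant] change, so the minimal spreading node is Manner at depth 1.
Process 2: the feature that changes is [nasal]; the minimal node is [nasal] (depth 2).
Manner is closer to Root than [nasal], so Process 1 spreads the higher node.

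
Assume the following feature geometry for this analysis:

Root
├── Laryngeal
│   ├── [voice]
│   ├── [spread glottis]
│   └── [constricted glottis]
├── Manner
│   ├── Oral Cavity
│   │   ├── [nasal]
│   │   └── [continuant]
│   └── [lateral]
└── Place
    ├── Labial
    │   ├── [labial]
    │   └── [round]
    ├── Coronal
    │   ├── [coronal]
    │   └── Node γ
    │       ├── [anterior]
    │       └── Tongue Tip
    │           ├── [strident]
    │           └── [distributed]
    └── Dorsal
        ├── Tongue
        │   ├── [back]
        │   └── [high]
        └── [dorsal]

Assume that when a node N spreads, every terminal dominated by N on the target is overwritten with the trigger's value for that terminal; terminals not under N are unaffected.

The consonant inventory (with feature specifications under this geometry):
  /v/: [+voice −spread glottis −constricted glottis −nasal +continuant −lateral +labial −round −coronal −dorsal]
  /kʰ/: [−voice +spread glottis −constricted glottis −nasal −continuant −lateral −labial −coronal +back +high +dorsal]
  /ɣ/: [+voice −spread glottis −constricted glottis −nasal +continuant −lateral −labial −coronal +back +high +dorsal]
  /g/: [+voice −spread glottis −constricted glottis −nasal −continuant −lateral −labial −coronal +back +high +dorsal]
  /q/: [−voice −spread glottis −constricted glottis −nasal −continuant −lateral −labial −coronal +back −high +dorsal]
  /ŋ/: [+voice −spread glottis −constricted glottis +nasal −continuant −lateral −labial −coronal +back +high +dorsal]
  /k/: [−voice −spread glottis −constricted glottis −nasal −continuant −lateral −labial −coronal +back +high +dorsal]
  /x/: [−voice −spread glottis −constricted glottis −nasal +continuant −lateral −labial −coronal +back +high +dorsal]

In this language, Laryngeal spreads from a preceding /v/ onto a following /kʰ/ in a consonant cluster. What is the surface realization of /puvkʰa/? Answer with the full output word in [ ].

[puvga]

Laryngeal immediately or transitively dominates [voice], [spread glottis], [constricted glottis].
Spreading Laryngeal from /v/ onto /kʰ/ replaces those values with /v/'s: [+voice], [−spread glottis], [−constricted glottis]. Features outside Laryngeal ([nasal], [continuant], [lateral], …) stay as in /kʰ/.
This feature bundle is that of [g], so /puvkʰa/ surfaces as [puvga].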